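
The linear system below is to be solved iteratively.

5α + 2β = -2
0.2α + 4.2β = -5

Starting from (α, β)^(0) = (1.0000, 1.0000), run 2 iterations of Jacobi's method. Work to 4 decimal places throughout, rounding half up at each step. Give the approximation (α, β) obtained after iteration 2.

Iteration 1:
  α = (-2 - (2)·1.0000) / (5) = -0.8000
  β = (-5 - (0.2)·1.0000) / (4.2) = -1.2381
Iteration 2:
  α = (-2 - (2)·-1.2381) / (5) = 0.0952
  β = (-5 - (0.2)·-0.8000) / (4.2) = -1.1524

(0.0952, -1.1524)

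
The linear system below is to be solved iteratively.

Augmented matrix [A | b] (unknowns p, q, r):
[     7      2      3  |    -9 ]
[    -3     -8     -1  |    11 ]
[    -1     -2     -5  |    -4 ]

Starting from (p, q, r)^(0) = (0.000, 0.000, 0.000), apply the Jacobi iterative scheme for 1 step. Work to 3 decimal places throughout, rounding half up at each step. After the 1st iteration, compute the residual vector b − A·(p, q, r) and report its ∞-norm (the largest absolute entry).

4.036

Iteration 1:
  p = (-9 - (2)·0.000 - (3)·0.000) / (7) = -1.286
  q = (11 - (-3)·0.000 - (-1)·0.000) / (-8) = -1.375
  r = (-4 - (-1)·0.000 - (-2)·0.000) / (-5) = 0.800
Residual b − A·x = (0.352, -3.058, -4.036); ∞-norm = 4.036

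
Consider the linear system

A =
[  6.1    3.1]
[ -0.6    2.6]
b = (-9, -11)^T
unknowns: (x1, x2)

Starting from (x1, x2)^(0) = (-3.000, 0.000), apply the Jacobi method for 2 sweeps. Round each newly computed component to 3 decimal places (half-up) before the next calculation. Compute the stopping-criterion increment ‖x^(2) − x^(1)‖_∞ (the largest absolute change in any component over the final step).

2.501

Iteration 1:
  x1 = (-9 - (3.1)·0.000) / (6.1) = -1.475
  x2 = (-11 - (-0.6)·-3.000) / (2.6) = -4.923
Iteration 2:
  x1 = (-9 - (3.1)·-4.923) / (6.1) = 1.026
  x2 = (-11 - (-0.6)·-1.475) / (2.6) = -4.571
Change: (2.501, 0.352) → max |·| = 2.501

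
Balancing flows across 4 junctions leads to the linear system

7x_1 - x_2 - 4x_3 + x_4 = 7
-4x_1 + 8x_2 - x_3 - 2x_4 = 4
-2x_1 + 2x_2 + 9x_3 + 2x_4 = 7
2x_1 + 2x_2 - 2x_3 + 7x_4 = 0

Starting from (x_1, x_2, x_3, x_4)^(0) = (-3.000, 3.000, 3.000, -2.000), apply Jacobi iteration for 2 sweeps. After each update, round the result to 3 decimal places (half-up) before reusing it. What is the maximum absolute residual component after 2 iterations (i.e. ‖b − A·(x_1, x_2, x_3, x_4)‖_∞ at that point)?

Iteration 1:
  x_1 = (7 - (-1)·3.000 - (-4)·3.000 - (1)·-2.000) / (7) = 3.429
  x_2 = (4 - (-4)·-3.000 - (-1)·3.000 - (-2)·-2.000) / (8) = -1.125
  x_3 = (7 - (-2)·-3.000 - (2)·3.000 - (2)·-2.000) / (9) = -0.111
  x_4 = (0 - (2)·-3.000 - (2)·3.000 - (-2)·3.000) / (7) = 0.857
Iteration 2:
  x_1 = (7 - (-1)·-1.125 - (-4)·-0.111 - (1)·0.857) / (7) = 0.653
  x_2 = (4 - (-4)·3.429 - (-1)·-0.111 - (-2)·0.857) / (8) = 2.415
  x_3 = (7 - (-2)·3.429 - (2)·-1.125 - (2)·0.857) / (9) = 1.599
  x_4 = (0 - (2)·3.429 - (2)·-1.125 - (-2)·-0.111) / (7) = -0.690
Residual b − A·x = (11.930, -12.489, -9.535, 1.892); ∞-norm = 12.489

12.489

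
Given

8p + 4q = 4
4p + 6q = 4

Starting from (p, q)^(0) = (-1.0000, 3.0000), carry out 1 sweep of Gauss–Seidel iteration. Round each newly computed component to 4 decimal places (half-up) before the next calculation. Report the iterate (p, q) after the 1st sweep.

(-1.0000, 1.3333)

Iteration 1:
  p = (4 - (4)·3.0000) / (8) = -1.0000
  q = (4 - (4)·-1.0000) / (6) = 1.3333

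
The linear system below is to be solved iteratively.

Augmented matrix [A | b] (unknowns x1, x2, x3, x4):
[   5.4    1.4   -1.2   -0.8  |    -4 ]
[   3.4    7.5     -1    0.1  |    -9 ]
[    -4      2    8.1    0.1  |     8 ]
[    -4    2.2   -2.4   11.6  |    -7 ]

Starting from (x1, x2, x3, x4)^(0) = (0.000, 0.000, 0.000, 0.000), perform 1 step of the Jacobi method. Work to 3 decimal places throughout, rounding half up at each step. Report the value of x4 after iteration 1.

Iteration 1:
  x1 = (-4 - (1.4)·0.000 - (-1.2)·0.000 - (-0.8)·0.000) / (5.4) = -0.741
  x2 = (-9 - (3.4)·0.000 - (-1)·0.000 - (0.1)·0.000) / (7.5) = -1.200
  x3 = (8 - (-4)·0.000 - (2)·0.000 - (0.1)·0.000) / (8.1) = 0.988
  x4 = (-7 - (-4)·0.000 - (2.2)·0.000 - (-2.4)·0.000) / (11.6) = -0.603

-0.603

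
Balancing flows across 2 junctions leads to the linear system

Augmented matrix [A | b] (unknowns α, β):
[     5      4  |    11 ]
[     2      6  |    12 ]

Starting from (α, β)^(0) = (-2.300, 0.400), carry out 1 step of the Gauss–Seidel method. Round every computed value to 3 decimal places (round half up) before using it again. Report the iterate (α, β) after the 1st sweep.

(1.880, 1.373)

Iteration 1:
  α = (11 - (4)·0.400) / (5) = 1.880
  β = (12 - (2)·1.880) / (6) = 1.373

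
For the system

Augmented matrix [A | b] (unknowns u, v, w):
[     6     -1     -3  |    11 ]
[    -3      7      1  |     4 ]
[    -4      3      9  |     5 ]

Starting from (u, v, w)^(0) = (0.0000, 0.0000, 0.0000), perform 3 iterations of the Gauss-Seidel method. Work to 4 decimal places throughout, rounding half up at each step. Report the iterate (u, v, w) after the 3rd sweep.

(2.6708, 1.5491, 1.2262)

Iteration 1:
  u = (11 - (-1)·0.0000 - (-3)·0.0000) / (6) = 1.8333
  v = (4 - (-3)·1.8333 - (1)·0.0000) / (7) = 1.3571
  w = (5 - (-4)·1.8333 - (3)·1.3571) / (9) = 0.9180
Iteration 2:
  u = (11 - (-1)·1.3571 - (-3)·0.9180) / (6) = 2.5185
  v = (4 - (-3)·2.5185 - (1)·0.9180) / (7) = 1.5196
  w = (5 - (-4)·2.5185 - (3)·1.5196) / (9) = 1.1684
Iteration 3:
  u = (11 - (-1)·1.5196 - (-3)·1.1684) / (6) = 2.6708
  v = (4 - (-3)·2.6708 - (1)·1.1684) / (7) = 1.5491
  w = (5 - (-4)·2.6708 - (3)·1.5491) / (9) = 1.2262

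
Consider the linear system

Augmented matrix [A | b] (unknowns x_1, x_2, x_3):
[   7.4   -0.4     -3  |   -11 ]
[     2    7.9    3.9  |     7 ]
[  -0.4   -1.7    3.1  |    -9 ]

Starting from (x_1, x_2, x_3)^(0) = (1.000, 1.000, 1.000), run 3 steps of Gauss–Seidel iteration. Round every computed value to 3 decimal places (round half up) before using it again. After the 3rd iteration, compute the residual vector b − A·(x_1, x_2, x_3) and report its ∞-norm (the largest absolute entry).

Iteration 1:
  x_1 = (-11 - (-0.4)·1.000 - (-3)·1.000) / (7.4) = -1.027
  x_2 = (7 - (2)·-1.027 - (3.9)·1.000) / (7.9) = 0.652
  x_3 = (-9 - (-0.4)·-1.027 - (-1.7)·0.652) / (3.1) = -2.678
Iteration 2:
  x_1 = (-11 - (-0.4)·0.652 - (-3)·-2.678) / (7.4) = -2.537
  x_2 = (7 - (2)·-2.537 - (3.9)·-2.678) / (7.9) = 2.850
  x_3 = (-9 - (-0.4)·-2.537 - (-1.7)·2.850) / (3.1) = -1.668
Iteration 3:
  x_1 = (-11 - (-0.4)·2.850 - (-3)·-1.668) / (7.4) = -2.009
  x_2 = (7 - (2)·-2.009 - (3.9)·-1.668) / (7.9) = 2.218
  x_3 = (-9 - (-0.4)·-2.009 - (-1.7)·2.218) / (3.1) = -1.946
Residual b − A·x = (-1.084, 1.085, 0.000); ∞-norm = 1.085

1.085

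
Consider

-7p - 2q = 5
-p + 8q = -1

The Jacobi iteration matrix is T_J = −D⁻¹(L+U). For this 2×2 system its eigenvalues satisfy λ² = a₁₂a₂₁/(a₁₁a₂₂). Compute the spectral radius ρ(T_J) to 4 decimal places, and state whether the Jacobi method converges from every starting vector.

0.1890

a₁₂a₂₁/(a₁₁a₂₂) = (-2)·(-1) / ((-7)·(8)) = -0.035714
ρ = √|-0.035714| = √0.035714 = 0.1890
ρ < 1, so Jacobi converges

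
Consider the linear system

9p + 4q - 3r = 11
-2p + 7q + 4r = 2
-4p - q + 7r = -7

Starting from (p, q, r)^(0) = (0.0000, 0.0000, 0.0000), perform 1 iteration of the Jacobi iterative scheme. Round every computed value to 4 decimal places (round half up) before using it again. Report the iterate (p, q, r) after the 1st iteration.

Iteration 1:
  p = (11 - (4)·0.0000 - (-3)·0.0000) / (9) = 1.2222
  q = (2 - (-2)·0.0000 - (4)·0.0000) / (7) = 0.2857
  r = (-7 - (-4)·0.0000 - (-1)·0.0000) / (7) = -1.0000

(1.2222, 0.2857, -1.0000)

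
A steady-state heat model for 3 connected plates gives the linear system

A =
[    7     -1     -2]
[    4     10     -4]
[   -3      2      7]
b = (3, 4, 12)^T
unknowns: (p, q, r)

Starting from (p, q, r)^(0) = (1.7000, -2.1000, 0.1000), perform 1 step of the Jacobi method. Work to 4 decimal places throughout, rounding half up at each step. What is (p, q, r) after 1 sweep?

Iteration 1:
  p = (3 - (-1)·-2.1000 - (-2)·0.1000) / (7) = 0.1571
  q = (4 - (4)·1.7000 - (-4)·0.1000) / (10) = -0.2400
  r = (12 - (-3)·1.7000 - (2)·-2.1000) / (7) = 3.0429

(0.1571, -0.2400, 3.0429)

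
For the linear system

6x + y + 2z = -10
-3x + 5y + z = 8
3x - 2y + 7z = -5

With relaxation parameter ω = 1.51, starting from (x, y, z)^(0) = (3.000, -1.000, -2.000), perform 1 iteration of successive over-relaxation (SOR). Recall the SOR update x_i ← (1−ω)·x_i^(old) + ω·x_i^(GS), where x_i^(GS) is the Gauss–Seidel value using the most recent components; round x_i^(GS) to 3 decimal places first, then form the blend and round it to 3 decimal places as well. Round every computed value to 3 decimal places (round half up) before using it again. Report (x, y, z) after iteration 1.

Iteration 1:
  x: GS value = (-10 - (1)·-1.000 - (2)·-2.000) / (6) = -0.833;  x ← (1−ω)·3.000 + ω·-0.833 = -2.788
  y: GS value = (8 - (-3)·-2.788 - (1)·-2.000) / (5) = 0.327;  y ← (1−ω)·-1.000 + ω·0.327 = 1.004
  z: GS value = (-5 - (3)·-2.788 - (-2)·1.004) / (7) = 0.767;  z ← (1−ω)·-2.000 + ω·0.767 = 2.178

(-2.788, 1.004, 2.178)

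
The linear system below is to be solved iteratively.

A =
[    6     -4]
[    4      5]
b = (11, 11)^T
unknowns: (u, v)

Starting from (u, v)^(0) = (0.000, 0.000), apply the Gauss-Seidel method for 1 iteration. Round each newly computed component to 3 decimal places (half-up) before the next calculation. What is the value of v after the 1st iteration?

0.734

Iteration 1:
  u = (11 - (-4)·0.000) / (6) = 1.833
  v = (11 - (4)·1.833) / (5) = 0.734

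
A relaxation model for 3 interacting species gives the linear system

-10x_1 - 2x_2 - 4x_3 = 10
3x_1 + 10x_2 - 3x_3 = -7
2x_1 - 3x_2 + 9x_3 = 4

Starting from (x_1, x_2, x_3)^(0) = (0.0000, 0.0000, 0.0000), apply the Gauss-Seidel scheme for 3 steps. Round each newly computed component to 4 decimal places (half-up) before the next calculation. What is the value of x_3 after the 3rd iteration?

Iteration 1:
  x_1 = (10 - (-2)·0.0000 - (-4)·0.0000) / (-10) = -1.0000
  x_2 = (-7 - (3)·-1.0000 - (-3)·0.0000) / (10) = -0.4000
  x_3 = (4 - (2)·-1.0000 - (-3)·-0.4000) / (9) = 0.5333
Iteration 2:
  x_1 = (10 - (-2)·-0.4000 - (-4)·0.5333) / (-10) = -1.1333
  x_2 = (-7 - (3)·-1.1333 - (-3)·0.5333) / (10) = -0.2000
  x_3 = (4 - (2)·-1.1333 - (-3)·-0.2000) / (9) = 0.6296
Iteration 3:
  x_1 = (10 - (-2)·-0.2000 - (-4)·0.6296) / (-10) = -1.2118
  x_2 = (-7 - (3)·-1.2118 - (-3)·0.6296) / (10) = -0.1476
  x_3 = (4 - (2)·-1.2118 - (-3)·-0.1476) / (9) = 0.6645

0.6645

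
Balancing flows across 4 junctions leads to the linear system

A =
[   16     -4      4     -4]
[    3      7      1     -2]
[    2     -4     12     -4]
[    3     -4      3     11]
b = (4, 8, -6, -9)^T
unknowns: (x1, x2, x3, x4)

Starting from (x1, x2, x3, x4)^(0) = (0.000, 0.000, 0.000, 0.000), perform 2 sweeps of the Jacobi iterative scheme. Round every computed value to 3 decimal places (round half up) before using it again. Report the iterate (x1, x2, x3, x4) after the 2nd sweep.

(0.456, 0.873, -0.433, -0.334)

Iteration 1:
  x1 = (4 - (-4)·0.000 - (4)·0.000 - (-4)·0.000) / (16) = 0.250
  x2 = (8 - (3)·0.000 - (1)·0.000 - (-2)·0.000) / (7) = 1.143
  x3 = (-6 - (2)·0.000 - (-4)·0.000 - (-4)·0.000) / (12) = -0.500
  x4 = (-9 - (3)·0.000 - (-4)·0.000 - (3)·0.000) / (11) = -0.818
Iteration 2:
  x1 = (4 - (-4)·1.143 - (4)·-0.500 - (-4)·-0.818) / (16) = 0.456
  x2 = (8 - (3)·0.250 - (1)·-0.500 - (-2)·-0.818) / (7) = 0.873
  x3 = (-6 - (2)·0.250 - (-4)·1.143 - (-4)·-0.818) / (12) = -0.433
  x4 = (-9 - (3)·0.250 - (-4)·1.143 - (3)·-0.500) / (11) = -0.334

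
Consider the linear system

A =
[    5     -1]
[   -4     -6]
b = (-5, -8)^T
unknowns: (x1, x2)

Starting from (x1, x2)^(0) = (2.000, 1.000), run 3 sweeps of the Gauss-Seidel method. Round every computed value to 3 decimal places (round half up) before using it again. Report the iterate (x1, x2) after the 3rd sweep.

Iteration 1:
  x1 = (-5 - (-1)·1.000) / (5) = -0.800
  x2 = (-8 - (-4)·-0.800) / (-6) = 1.867
Iteration 2:
  x1 = (-5 - (-1)·1.867) / (5) = -0.627
  x2 = (-8 - (-4)·-0.627) / (-6) = 1.751
Iteration 3:
  x1 = (-5 - (-1)·1.751) / (5) = -0.650
  x2 = (-8 - (-4)·-0.650) / (-6) = 1.767

(-0.650, 1.767)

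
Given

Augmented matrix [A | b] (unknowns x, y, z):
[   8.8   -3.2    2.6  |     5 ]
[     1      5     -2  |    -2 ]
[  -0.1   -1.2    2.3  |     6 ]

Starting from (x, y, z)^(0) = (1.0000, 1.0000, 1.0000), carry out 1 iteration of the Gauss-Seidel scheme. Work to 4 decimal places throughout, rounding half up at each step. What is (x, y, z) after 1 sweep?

Iteration 1:
  x = (5 - (-3.2)·1.0000 - (2.6)·1.0000) / (8.8) = 0.6364
  y = (-2 - (1)·0.6364 - (-2)·1.0000) / (5) = -0.1273
  z = (6 - (-0.1)·0.6364 - (-1.2)·-0.1273) / (2.3) = 2.5699

(0.6364, -0.1273, 2.5699)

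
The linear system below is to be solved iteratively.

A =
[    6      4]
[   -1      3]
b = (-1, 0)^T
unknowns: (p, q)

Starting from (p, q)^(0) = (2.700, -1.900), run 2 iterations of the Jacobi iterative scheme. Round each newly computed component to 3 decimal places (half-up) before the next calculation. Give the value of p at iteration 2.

-0.767

Iteration 1:
  p = (-1 - (4)·-1.900) / (6) = 1.100
  q = (0 - (-1)·2.700) / (3) = 0.900
Iteration 2:
  p = (-1 - (4)·0.900) / (6) = -0.767
  q = (0 - (-1)·1.100) / (3) = 0.367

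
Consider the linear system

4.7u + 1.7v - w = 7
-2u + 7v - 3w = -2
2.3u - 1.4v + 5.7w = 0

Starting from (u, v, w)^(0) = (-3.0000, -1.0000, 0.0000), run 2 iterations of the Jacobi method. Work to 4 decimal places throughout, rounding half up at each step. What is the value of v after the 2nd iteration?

0.6567

Iteration 1:
  u = (7 - (1.7)·-1.0000 - (-1)·0.0000) / (4.7) = 1.8511
  v = (-2 - (-2)·-3.0000 - (-3)·0.0000) / (7) = -1.1429
  w = (0 - (2.3)·-3.0000 - (-1.4)·-1.0000) / (5.7) = 0.9649
Iteration 2:
  u = (7 - (1.7)·-1.1429 - (-1)·0.9649) / (4.7) = 2.1080
  v = (-2 - (-2)·1.8511 - (-3)·0.9649) / (7) = 0.6567
  w = (0 - (2.3)·1.8511 - (-1.4)·-1.1429) / (5.7) = -1.0276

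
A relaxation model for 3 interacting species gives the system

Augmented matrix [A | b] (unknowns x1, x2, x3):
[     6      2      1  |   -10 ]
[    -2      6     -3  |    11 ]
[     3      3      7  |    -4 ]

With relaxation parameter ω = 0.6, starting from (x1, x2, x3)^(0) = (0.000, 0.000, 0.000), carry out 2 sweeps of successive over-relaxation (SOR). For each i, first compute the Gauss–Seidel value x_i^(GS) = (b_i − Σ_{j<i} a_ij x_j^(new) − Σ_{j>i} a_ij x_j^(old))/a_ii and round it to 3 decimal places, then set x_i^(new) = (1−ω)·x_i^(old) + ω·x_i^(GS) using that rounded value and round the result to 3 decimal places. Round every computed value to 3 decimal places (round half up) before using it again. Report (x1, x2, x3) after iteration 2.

Iteration 1:
  x1: GS value = (-10 - (2)·0.000 - (1)·0.000) / (6) = -1.667;  x1 ← (1−ω)·0.000 + ω·-1.667 = -1.000
  x2: GS value = (11 - (-2)·-1.000 - (-3)·0.000) / (6) = 1.500;  x2 ← (1−ω)·0.000 + ω·1.500 = 0.900
  x3: GS value = (-4 - (3)·-1.000 - (3)·0.900) / (7) = -0.529;  x3 ← (1−ω)·0.000 + ω·-0.529 = -0.317
Iteration 2:
  x1: GS value = (-10 - (2)·0.900 - (1)·-0.317) / (6) = -1.914;  x1 ← (1−ω)·-1.000 + ω·-1.914 = -1.548
  x2: GS value = (11 - (-2)·-1.548 - (-3)·-0.317) / (6) = 1.159;  x2 ← (1−ω)·0.900 + ω·1.159 = 1.055
  x3: GS value = (-4 - (3)·-1.548 - (3)·1.055) / (7) = -0.360;  x3 ← (1−ω)·-0.317 + ω·-0.360 = -0.343

(-1.548, 1.055, -0.343)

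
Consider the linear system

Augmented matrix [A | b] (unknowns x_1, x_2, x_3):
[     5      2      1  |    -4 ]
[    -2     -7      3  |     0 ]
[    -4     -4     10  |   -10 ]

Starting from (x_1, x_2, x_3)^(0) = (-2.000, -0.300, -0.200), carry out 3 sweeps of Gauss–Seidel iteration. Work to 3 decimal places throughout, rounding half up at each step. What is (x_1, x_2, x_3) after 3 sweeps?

Iteration 1:
  x_1 = (-4 - (2)·-0.300 - (1)·-0.200) / (5) = -0.640
  x_2 = (0 - (-2)·-0.640 - (3)·-0.200) / (-7) = 0.097
  x_3 = (-10 - (-4)·-0.640 - (-4)·0.097) / (10) = -1.217
Iteration 2:
  x_1 = (-4 - (2)·0.097 - (1)·-1.217) / (5) = -0.595
  x_2 = (0 - (-2)·-0.595 - (3)·-1.217) / (-7) = -0.352
  x_3 = (-10 - (-4)·-0.595 - (-4)·-0.352) / (10) = -1.379
Iteration 3:
  x_1 = (-4 - (2)·-0.352 - (1)·-1.379) / (5) = -0.383
  x_2 = (0 - (-2)·-0.383 - (3)·-1.379) / (-7) = -0.482
  x_3 = (-10 - (-4)·-0.383 - (-4)·-0.482) / (10) = -1.346

(-0.383, -0.482, -1.346)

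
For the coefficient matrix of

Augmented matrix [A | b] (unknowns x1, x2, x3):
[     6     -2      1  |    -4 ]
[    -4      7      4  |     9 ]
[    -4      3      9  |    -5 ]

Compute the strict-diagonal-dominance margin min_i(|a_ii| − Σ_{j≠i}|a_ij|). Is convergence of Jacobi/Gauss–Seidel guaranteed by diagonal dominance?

row 1: |6| − (2+1) = 3
row 2: |7| − (4+4) = -1
row 3: |9| − (4+3) = 2
minimum over rows = -1 → not strictly diagonally dominant

-1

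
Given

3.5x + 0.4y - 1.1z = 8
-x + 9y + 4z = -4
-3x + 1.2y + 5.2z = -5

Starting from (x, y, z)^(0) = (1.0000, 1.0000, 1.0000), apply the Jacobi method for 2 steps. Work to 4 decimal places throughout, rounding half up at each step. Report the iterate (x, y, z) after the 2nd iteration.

(2.1812, 0.1053, 0.6520)

Iteration 1:
  x = (8 - (0.4)·1.0000 - (-1.1)·1.0000) / (3.5) = 2.4857
  y = (-4 - (-1)·1.0000 - (4)·1.0000) / (9) = -0.7778
  z = (-5 - (-3)·1.0000 - (1.2)·1.0000) / (5.2) = -0.6154
Iteration 2:
  x = (8 - (0.4)·-0.7778 - (-1.1)·-0.6154) / (3.5) = 2.1812
  y = (-4 - (-1)·2.4857 - (4)·-0.6154) / (9) = 0.1053
  z = (-5 - (-3)·2.4857 - (1.2)·-0.7778) / (5.2) = 0.6520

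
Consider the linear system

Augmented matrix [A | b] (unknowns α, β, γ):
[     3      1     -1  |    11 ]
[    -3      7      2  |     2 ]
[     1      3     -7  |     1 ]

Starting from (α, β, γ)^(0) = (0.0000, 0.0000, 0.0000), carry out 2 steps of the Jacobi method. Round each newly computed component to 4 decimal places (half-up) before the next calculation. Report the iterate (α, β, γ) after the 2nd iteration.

(3.5238, 1.8980, 0.5034)

Iteration 1:
  α = (11 - (1)·0.0000 - (-1)·0.0000) / (3) = 3.6667
  β = (2 - (-3)·0.0000 - (2)·0.0000) / (7) = 0.2857
  γ = (1 - (1)·0.0000 - (3)·0.0000) / (-7) = -0.1429
Iteration 2:
  α = (11 - (1)·0.2857 - (-1)·-0.1429) / (3) = 3.5238
  β = (2 - (-3)·3.6667 - (2)·-0.1429) / (7) = 1.8980
  γ = (1 - (1)·3.6667 - (3)·0.2857) / (-7) = 0.5034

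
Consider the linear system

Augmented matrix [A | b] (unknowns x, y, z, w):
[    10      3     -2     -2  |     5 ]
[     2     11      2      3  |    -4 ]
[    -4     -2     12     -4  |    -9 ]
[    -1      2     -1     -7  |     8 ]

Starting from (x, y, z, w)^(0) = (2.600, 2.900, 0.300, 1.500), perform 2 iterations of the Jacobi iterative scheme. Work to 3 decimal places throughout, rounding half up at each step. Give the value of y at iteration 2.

Iteration 1:
  x = (5 - (3)·2.900 - (-2)·0.300 - (-2)·1.500) / (10) = -0.010
  y = (-4 - (2)·2.600 - (2)·0.300 - (3)·1.500) / (11) = -1.300
  z = (-9 - (-4)·2.600 - (-2)·2.900 - (-4)·1.500) / (12) = 1.100
  w = (8 - (-1)·2.600 - (2)·2.900 - (-1)·0.300) / (-7) = -0.729
Iteration 2:
  x = (5 - (3)·-1.300 - (-2)·1.100 - (-2)·-0.729) / (10) = 0.964
  y = (-4 - (2)·-0.010 - (2)·1.100 - (3)·-0.729) / (11) = -0.363
  z = (-9 - (-4)·-0.010 - (-2)·-1.300 - (-4)·-0.729) / (12) = -1.213
  w = (8 - (-1)·-0.010 - (2)·-1.300 - (-1)·1.100) / (-7) = -1.670

-0.363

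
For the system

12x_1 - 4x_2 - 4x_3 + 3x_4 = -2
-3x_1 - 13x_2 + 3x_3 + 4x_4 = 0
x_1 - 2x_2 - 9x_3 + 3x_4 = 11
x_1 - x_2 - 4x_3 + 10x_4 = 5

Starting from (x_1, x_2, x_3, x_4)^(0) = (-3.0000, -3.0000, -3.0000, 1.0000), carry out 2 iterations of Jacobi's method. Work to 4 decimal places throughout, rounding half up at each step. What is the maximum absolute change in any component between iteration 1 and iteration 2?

2.3424

Iteration 1:
  x_1 = (-2 - (-4)·-3.0000 - (-4)·-3.0000 - (3)·1.0000) / (12) = -2.4167
  x_2 = (0 - (-3)·-3.0000 - (3)·-3.0000 - (4)·1.0000) / (-13) = 0.3077
  x_3 = (11 - (1)·-3.0000 - (-2)·-3.0000 - (3)·1.0000) / (-9) = -0.5556
  x_4 = (5 - (1)·-3.0000 - (-1)·-3.0000 - (-4)·-3.0000) / (10) = -0.7000
Iteration 2:
  x_1 = (-2 - (-4)·0.3077 - (-4)·-0.5556 - (3)·-0.7000) / (12) = -0.0743
  x_2 = (0 - (-3)·-2.4167 - (3)·-0.5556 - (4)·-0.7000) / (-13) = 0.2141
  x_3 = (11 - (1)·-2.4167 - (-2)·0.3077 - (3)·-0.7000) / (-9) = -1.7925
  x_4 = (5 - (1)·-2.4167 - (-1)·0.3077 - (-4)·-0.5556) / (10) = 0.5502
Change: (2.3424, -0.0936, -1.2369, 1.2502) → max |·| = 2.3424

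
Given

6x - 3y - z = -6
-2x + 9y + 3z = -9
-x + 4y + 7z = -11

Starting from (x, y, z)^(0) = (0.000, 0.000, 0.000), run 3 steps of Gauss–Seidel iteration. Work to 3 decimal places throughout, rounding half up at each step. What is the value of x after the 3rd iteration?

-1.732

Iteration 1:
  x = (-6 - (-3)·0.000 - (-1)·0.000) / (6) = -1.000
  y = (-9 - (-2)·-1.000 - (3)·0.000) / (9) = -1.222
  z = (-11 - (-1)·-1.000 - (4)·-1.222) / (7) = -1.016
Iteration 2:
  x = (-6 - (-3)·-1.222 - (-1)·-1.016) / (6) = -1.780
  y = (-9 - (-2)·-1.780 - (3)·-1.016) / (9) = -1.057
  z = (-11 - (-1)·-1.780 - (4)·-1.057) / (7) = -1.222
Iteration 3:
  x = (-6 - (-3)·-1.057 - (-1)·-1.222) / (6) = -1.732
  y = (-9 - (-2)·-1.732 - (3)·-1.222) / (9) = -0.978
  z = (-11 - (-1)·-1.732 - (4)·-0.978) / (7) = -1.260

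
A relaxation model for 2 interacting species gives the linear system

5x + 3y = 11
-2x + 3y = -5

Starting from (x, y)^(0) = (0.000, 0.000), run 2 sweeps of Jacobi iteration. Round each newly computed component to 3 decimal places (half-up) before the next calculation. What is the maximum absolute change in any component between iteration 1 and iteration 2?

1.467

Iteration 1:
  x = (11 - (3)·0.000) / (5) = 2.200
  y = (-5 - (-2)·0.000) / (3) = -1.667
Iteration 2:
  x = (11 - (3)·-1.667) / (5) = 3.200
  y = (-5 - (-2)·2.200) / (3) = -0.200
Change: (1.000, 1.467) → max |·| = 1.467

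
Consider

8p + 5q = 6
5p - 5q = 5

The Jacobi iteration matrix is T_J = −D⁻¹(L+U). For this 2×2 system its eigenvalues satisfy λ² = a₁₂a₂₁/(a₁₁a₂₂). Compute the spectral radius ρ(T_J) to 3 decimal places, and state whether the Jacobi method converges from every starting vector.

0.791

a₁₂a₂₁/(a₁₁a₂₂) = (5)·(5) / ((8)·(-5)) = -0.625000
ρ = √|-0.625000| = √0.625000 = 0.791
ρ < 1, so Jacobi converges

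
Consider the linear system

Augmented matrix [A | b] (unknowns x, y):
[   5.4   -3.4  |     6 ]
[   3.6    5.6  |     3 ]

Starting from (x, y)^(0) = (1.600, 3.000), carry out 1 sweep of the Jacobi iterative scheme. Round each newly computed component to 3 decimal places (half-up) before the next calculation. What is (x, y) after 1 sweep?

Iteration 1:
  x = (6 - (-3.4)·3.000) / (5.4) = 3.000
  y = (3 - (3.6)·1.600) / (5.6) = -0.493

(3.000, -0.493)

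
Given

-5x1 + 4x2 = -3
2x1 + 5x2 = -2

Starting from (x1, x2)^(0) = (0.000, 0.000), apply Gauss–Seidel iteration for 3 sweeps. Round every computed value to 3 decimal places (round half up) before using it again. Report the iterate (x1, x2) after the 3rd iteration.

Iteration 1:
  x1 = (-3 - (4)·0.000) / (-5) = 0.600
  x2 = (-2 - (2)·0.600) / (5) = -0.640
Iteration 2:
  x1 = (-3 - (4)·-0.640) / (-5) = 0.088
  x2 = (-2 - (2)·0.088) / (5) = -0.435
Iteration 3:
  x1 = (-3 - (4)·-0.435) / (-5) = 0.252
  x2 = (-2 - (2)·0.252) / (5) = -0.501

(0.252, -0.501)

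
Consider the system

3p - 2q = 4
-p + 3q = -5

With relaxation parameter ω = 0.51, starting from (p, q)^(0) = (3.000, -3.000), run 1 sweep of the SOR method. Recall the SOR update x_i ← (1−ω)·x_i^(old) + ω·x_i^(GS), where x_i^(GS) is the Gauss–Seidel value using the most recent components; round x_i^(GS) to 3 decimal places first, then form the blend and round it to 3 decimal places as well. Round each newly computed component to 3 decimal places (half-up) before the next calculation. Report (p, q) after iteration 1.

(1.130, -2.128)

Iteration 1:
  p: GS value = (4 - (-2)·-3.000) / (3) = -0.667;  p ← (1−ω)·3.000 + ω·-0.667 = 1.130
  q: GS value = (-5 - (-1)·1.130) / (3) = -1.290;  q ← (1−ω)·-3.000 + ω·-1.290 = -2.128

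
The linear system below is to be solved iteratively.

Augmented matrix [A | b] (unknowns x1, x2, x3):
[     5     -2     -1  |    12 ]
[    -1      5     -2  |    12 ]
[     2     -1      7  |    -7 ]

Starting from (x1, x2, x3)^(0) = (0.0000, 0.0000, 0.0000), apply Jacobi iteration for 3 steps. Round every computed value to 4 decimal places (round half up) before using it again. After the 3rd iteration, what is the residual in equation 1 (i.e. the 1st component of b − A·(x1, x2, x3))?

Iteration 1:
  x1 = (12 - (-2)·0.0000 - (-1)·0.0000) / (5) = 2.4000
  x2 = (12 - (-1)·0.0000 - (-2)·0.0000) / (5) = 2.4000
  x3 = (-7 - (2)·0.0000 - (-1)·0.0000) / (7) = -1.0000
Iteration 2:
  x1 = (12 - (-2)·2.4000 - (-1)·-1.0000) / (5) = 3.1600
  x2 = (12 - (-1)·2.4000 - (-2)·-1.0000) / (5) = 2.4800
  x3 = (-7 - (2)·2.4000 - (-1)·2.4000) / (7) = -1.3429
Iteration 3:
  x1 = (12 - (-2)·2.4800 - (-1)·-1.3429) / (5) = 3.1234
  x2 = (12 - (-1)·3.1600 - (-2)·-1.3429) / (5) = 2.4948
  x3 = (-7 - (2)·3.1600 - (-1)·2.4800) / (7) = -1.5486
Residual b − A·x = (-0.1760, -0.4478, 0.0882)

-0.1760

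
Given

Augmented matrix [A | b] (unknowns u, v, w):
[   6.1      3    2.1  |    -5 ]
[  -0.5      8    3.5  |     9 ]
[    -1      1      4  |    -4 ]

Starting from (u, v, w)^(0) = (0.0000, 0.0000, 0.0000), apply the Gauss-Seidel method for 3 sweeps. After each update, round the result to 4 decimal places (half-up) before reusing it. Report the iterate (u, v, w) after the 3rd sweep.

Iteration 1:
  u = (-5 - (3)·0.0000 - (2.1)·0.0000) / (6.1) = -0.8197
  v = (9 - (-0.5)·-0.8197 - (3.5)·0.0000) / (8) = 1.0738
  w = (-4 - (-1)·-0.8197 - (1)·1.0738) / (4) = -1.4734
Iteration 2:
  u = (-5 - (3)·1.0738 - (2.1)·-1.4734) / (6.1) = -0.8405
  v = (9 - (-0.5)·-0.8405 - (3.5)·-1.4734) / (8) = 1.7171
  w = (-4 - (-1)·-0.8405 - (1)·1.7171) / (4) = -1.6394
Iteration 3:
  u = (-5 - (3)·1.7171 - (2.1)·-1.6394) / (6.1) = -1.0998
  v = (9 - (-0.5)·-1.0998 - (3.5)·-1.6394) / (8) = 1.7735
  w = (-4 - (-1)·-1.0998 - (1)·1.7735) / (4) = -1.7183

(-1.0998, 1.7735, -1.7183)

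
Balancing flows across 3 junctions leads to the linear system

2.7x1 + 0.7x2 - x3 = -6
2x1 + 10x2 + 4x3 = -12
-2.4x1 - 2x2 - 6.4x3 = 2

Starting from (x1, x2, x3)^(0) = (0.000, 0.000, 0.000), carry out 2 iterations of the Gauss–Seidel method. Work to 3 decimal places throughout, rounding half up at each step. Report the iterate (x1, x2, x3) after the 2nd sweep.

Iteration 1:
  x1 = (-6 - (0.7)·0.000 - (-1)·0.000) / (2.7) = -2.222
  x2 = (-12 - (2)·-2.222 - (4)·0.000) / (10) = -0.756
  x3 = (2 - (-2.4)·-2.222 - (-2)·-0.756) / (-6.4) = 0.757
Iteration 2:
  x1 = (-6 - (0.7)·-0.756 - (-1)·0.757) / (2.7) = -1.746
  x2 = (-12 - (2)·-1.746 - (4)·0.757) / (10) = -1.154
  x3 = (2 - (-2.4)·-1.746 - (-2)·-1.154) / (-6.4) = 0.703

(-1.746, -1.154, 0.703)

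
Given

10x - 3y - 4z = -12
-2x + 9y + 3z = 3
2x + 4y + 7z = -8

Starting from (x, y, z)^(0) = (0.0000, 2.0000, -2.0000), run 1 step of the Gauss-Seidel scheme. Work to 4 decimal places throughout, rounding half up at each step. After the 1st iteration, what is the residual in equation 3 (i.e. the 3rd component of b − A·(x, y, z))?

Iteration 1:
  x = (-12 - (-3)·2.0000 - (-4)·-2.0000) / (10) = -1.4000
  y = (3 - (-2)·-1.4000 - (3)·-2.0000) / (9) = 0.6889
  z = (-8 - (2)·-1.4000 - (4)·0.6889) / (7) = -1.1365
Residual b − A·x = (-0.4793, -2.5906, -0.0001)

-0.0001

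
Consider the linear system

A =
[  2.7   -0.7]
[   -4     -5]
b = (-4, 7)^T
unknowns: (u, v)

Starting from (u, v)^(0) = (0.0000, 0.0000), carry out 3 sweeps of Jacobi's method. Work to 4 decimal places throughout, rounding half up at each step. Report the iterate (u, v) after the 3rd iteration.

Iteration 1:
  u = (-4 - (-0.7)·0.0000) / (2.7) = -1.4815
  v = (7 - (-4)·0.0000) / (-5) = -1.4000
Iteration 2:
  u = (-4 - (-0.7)·-1.4000) / (2.7) = -1.8444
  v = (7 - (-4)·-1.4815) / (-5) = -0.2148
Iteration 3:
  u = (-4 - (-0.7)·-0.2148) / (2.7) = -1.5372
  v = (7 - (-4)·-1.8444) / (-5) = 0.0755

(-1.5372, 0.0755)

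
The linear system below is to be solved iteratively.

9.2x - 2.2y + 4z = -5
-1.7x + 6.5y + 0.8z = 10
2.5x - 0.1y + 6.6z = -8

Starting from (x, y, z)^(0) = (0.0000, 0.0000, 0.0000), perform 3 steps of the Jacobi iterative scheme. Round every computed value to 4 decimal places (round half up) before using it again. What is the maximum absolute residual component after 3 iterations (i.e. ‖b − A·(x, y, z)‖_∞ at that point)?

Iteration 1:
  x = (-5 - (-2.2)·0.0000 - (4)·0.0000) / (9.2) = -0.5435
  y = (10 - (-1.7)·0.0000 - (0.8)·0.0000) / (6.5) = 1.5385
  z = (-8 - (2.5)·0.0000 - (-0.1)·0.0000) / (6.6) = -1.2121
Iteration 2:
  x = (-5 - (-2.2)·1.5385 - (4)·-1.2121) / (9.2) = 0.3514
  y = (10 - (-1.7)·-0.5435 - (0.8)·-1.2121) / (6.5) = 1.5455
  z = (-8 - (2.5)·-0.5435 - (-0.1)·1.5385) / (6.6) = -0.9829
Iteration 3:
  x = (-5 - (-2.2)·1.5455 - (4)·-0.9829) / (9.2) = 0.2534
  y = (10 - (-1.7)·0.3514 - (0.8)·-0.9829) / (6.5) = 1.7513
  z = (-8 - (2.5)·0.3514 - (-0.1)·1.5455) / (6.6) = -1.3218
Residual b − A·x = (1.8088, 0.1048, 0.2655); ∞-norm = 1.8088

1.8088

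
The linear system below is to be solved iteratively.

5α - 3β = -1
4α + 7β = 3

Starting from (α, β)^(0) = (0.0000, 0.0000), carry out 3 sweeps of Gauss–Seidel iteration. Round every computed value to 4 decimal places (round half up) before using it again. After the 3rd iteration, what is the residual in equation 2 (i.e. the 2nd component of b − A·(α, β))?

-0.0002

Iteration 1:
  α = (-1 - (-3)·0.0000) / (5) = -0.2000
  β = (3 - (4)·-0.2000) / (7) = 0.5429
Iteration 2:
  α = (-1 - (-3)·0.5429) / (5) = 0.1257
  β = (3 - (4)·0.1257) / (7) = 0.3567
Iteration 3:
  α = (-1 - (-3)·0.3567) / (5) = 0.0140
  β = (3 - (4)·0.0140) / (7) = 0.4206
Residual b − A·x = (0.1918, -0.0002)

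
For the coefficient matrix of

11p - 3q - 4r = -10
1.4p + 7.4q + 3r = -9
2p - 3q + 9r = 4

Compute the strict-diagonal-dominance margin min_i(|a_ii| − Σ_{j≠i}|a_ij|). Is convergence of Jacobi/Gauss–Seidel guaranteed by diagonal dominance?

row 1: |11| − (3+4) = 4
row 2: |7.4| − (1.4+3) = 3
row 3: |9| − (2+3) = 4
minimum over rows = 3 → strictly diagonally dominant (convergence guaranteed)

3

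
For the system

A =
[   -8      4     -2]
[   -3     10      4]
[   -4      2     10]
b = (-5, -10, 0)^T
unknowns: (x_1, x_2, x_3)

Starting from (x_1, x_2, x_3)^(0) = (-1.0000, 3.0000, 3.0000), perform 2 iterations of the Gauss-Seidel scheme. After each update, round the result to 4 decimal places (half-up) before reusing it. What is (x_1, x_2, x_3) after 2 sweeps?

(-0.4956, -1.5117, 0.1041)

Iteration 1:
  x_1 = (-5 - (4)·3.0000 - (-2)·3.0000) / (-8) = 1.3750
  x_2 = (-10 - (-3)·1.3750 - (4)·3.0000) / (10) = -1.7875
  x_3 = (0 - (-4)·1.3750 - (2)·-1.7875) / (10) = 0.9075
Iteration 2:
  x_1 = (-5 - (4)·-1.7875 - (-2)·0.9075) / (-8) = -0.4956
  x_2 = (-10 - (-3)·-0.4956 - (4)·0.9075) / (10) = -1.5117
  x_3 = (0 - (-4)·-0.4956 - (2)·-1.5117) / (10) = 0.1041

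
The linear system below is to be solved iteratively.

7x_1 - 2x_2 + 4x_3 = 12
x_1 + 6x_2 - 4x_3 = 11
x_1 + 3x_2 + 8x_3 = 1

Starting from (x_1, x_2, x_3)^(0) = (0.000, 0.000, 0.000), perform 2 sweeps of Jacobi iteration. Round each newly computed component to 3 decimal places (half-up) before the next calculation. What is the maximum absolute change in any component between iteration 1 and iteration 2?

Iteration 1:
  x_1 = (12 - (-2)·0.000 - (4)·0.000) / (7) = 1.714
  x_2 = (11 - (1)·0.000 - (-4)·0.000) / (6) = 1.833
  x_3 = (1 - (1)·0.000 - (3)·0.000) / (8) = 0.125
Iteration 2:
  x_1 = (12 - (-2)·1.833 - (4)·0.125) / (7) = 2.167
  x_2 = (11 - (1)·1.714 - (-4)·0.125) / (6) = 1.631
  x_3 = (1 - (1)·1.714 - (3)·1.833) / (8) = -0.777
Change: (0.453, -0.202, -0.902) → max |·| = 0.902

0.902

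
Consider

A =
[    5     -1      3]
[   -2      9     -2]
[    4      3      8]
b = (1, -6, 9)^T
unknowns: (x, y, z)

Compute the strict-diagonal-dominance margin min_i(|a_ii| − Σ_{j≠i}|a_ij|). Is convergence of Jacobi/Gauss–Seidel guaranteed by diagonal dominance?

1

row 1: |5| − (1+3) = 1
row 2: |9| − (2+2) = 5
row 3: |8| − (4+3) = 1
minimum over rows = 1 → strictly diagonally dominant (convergence guaranteed)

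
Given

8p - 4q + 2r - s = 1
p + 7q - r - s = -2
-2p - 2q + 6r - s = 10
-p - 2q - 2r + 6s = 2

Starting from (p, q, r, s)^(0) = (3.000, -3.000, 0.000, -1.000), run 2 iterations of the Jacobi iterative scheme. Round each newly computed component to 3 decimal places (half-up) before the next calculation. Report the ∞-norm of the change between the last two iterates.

0.976

Iteration 1:
  p = (1 - (-4)·-3.000 - (2)·0.000 - (-1)·-1.000) / (8) = -1.500
  q = (-2 - (1)·3.000 - (-1)·0.000 - (-1)·-1.000) / (7) = -0.857
  r = (10 - (-2)·3.000 - (-2)·-3.000 - (-1)·-1.000) / (6) = 1.500
  s = (2 - (-1)·3.000 - (-2)·-3.000 - (-2)·0.000) / (6) = -0.167
Iteration 2:
  p = (1 - (-4)·-0.857 - (2)·1.500 - (-1)·-0.167) / (8) = -0.699
  q = (-2 - (1)·-1.500 - (-1)·1.500 - (-1)·-0.167) / (7) = 0.119
  r = (10 - (-2)·-1.500 - (-2)·-0.857 - (-1)·-0.167) / (6) = 0.853
  s = (2 - (-1)·-1.500 - (-2)·-0.857 - (-2)·1.500) / (6) = 0.298
Change: (0.801, 0.976, -0.647, 0.465) → max |·| = 0.976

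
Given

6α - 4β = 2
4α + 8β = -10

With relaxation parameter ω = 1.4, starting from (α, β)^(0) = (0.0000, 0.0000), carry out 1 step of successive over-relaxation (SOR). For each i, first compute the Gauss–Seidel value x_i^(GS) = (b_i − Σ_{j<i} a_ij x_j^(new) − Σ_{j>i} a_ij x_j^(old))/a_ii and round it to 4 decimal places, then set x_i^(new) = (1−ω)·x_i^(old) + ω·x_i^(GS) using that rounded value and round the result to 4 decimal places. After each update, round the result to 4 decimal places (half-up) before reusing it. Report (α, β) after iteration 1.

(0.4666, -2.0766)

Iteration 1:
  α: GS value = (2 - (-4)·0.0000) / (6) = 0.3333;  α ← (1−ω)·0.0000 + ω·0.3333 = 0.4666
  β: GS value = (-10 - (4)·0.4666) / (8) = -1.4833;  β ← (1−ω)·0.0000 + ω·-1.4833 = -2.0766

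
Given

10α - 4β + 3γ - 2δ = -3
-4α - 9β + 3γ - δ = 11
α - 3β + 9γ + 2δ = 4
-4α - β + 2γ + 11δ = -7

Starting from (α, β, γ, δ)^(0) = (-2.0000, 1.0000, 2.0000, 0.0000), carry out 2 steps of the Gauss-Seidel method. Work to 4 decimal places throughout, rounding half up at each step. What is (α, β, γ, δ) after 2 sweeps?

Iteration 1:
  α = (-3 - (-4)·1.0000 - (3)·2.0000 - (-2)·0.0000) / (10) = -0.5000
  β = (11 - (-4)·-0.5000 - (3)·2.0000 - (-1)·0.0000) / (-9) = -0.3333
  γ = (4 - (1)·-0.5000 - (-3)·-0.3333 - (2)·0.0000) / (9) = 0.3889
  δ = (-7 - (-4)·-0.5000 - (-1)·-0.3333 - (2)·0.3889) / (11) = -0.9192
Iteration 2:
  α = (-3 - (-4)·-0.3333 - (3)·0.3889 - (-2)·-0.9192) / (10) = -0.7338
  β = (11 - (-4)·-0.7338 - (3)·0.3889 - (-1)·-0.9192) / (-9) = -0.6643
  γ = (4 - (1)·-0.7338 - (-3)·-0.6643 - (2)·-0.9192) / (9) = 0.5088
  δ = (-7 - (-4)·-0.7338 - (-1)·-0.6643 - (2)·0.5088) / (11) = -1.0561

(-0.7338, -0.6643, 0.5088, -1.0561)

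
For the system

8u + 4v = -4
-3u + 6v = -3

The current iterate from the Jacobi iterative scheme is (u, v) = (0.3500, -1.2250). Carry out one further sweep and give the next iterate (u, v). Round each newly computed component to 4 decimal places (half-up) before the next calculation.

One sweep:
  u = (-4 - (4)·-1.2250) / (8) = 0.1125
  v = (-3 - (-3)·0.3500) / (6) = -0.3250

(0.1125, -0.3250)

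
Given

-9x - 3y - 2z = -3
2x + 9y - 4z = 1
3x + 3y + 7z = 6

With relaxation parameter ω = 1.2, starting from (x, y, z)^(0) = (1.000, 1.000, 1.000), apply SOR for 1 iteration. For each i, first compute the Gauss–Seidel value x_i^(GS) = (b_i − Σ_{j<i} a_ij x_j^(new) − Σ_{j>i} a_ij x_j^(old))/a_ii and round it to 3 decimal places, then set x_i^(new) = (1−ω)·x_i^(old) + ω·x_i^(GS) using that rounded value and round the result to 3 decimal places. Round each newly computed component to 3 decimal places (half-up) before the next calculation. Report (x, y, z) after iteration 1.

Iteration 1:
  x: GS value = (-3 - (-3)·1.000 - (-2)·1.000) / (-9) = -0.222;  x ← (1−ω)·1.000 + ω·-0.222 = -0.466
  y: GS value = (1 - (2)·-0.466 - (-4)·1.000) / (9) = 0.659;  y ← (1−ω)·1.000 + ω·0.659 = 0.591
  z: GS value = (6 - (3)·-0.466 - (3)·0.591) / (7) = 0.804;  z ← (1−ω)·1.000 + ω·0.804 = 0.765

(-0.466, 0.591, 0.765)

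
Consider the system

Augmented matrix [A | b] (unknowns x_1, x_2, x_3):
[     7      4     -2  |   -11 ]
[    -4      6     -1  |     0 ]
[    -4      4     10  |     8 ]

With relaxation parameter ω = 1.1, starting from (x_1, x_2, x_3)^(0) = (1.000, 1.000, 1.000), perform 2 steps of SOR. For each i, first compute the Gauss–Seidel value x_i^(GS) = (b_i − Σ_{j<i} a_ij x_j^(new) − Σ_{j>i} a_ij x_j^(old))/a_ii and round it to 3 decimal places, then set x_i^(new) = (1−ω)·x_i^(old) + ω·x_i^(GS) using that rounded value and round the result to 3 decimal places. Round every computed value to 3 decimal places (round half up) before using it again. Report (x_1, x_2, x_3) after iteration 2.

Iteration 1:
  x_1: GS value = (-11 - (4)·1.000 - (-2)·1.000) / (7) = -1.857;  x_1 ← (1−ω)·1.000 + ω·-1.857 = -2.143
  x_2: GS value = (0 - (-4)·-2.143 - (-1)·1.000) / (6) = -1.262;  x_2 ← (1−ω)·1.000 + ω·-1.262 = -1.488
  x_3: GS value = (8 - (-4)·-2.143 - (4)·-1.488) / (10) = 0.538;  x_3 ← (1−ω)·1.000 + ω·0.538 = 0.492
Iteration 2:
  x_1: GS value = (-11 - (4)·-1.488 - (-2)·0.492) / (7) = -0.581;  x_1 ← (1−ω)·-2.143 + ω·-0.581 = -0.425
  x_2: GS value = (0 - (-4)·-0.425 - (-1)·0.492) / (6) = -0.201;  x_2 ← (1−ω)·-1.488 + ω·-0.201 = -0.072
  x_3: GS value = (8 - (-4)·-0.425 - (4)·-0.072) / (10) = 0.659;  x_3 ← (1−ω)·0.492 + ω·0.659 = 0.676

(-0.425, -0.072, 0.676)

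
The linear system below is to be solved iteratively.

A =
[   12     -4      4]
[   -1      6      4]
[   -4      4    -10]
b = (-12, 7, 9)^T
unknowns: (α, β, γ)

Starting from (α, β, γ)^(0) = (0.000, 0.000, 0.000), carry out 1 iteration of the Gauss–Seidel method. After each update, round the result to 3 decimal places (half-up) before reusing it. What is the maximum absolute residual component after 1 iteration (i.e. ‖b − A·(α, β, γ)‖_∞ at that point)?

Iteration 1:
  α = (-12 - (-4)·0.000 - (4)·0.000) / (12) = -1.000
  β = (7 - (-1)·-1.000 - (4)·0.000) / (6) = 1.000
  γ = (9 - (-4)·-1.000 - (4)·1.000) / (-10) = -0.100
Residual b − A·x = (4.400, 0.400, 0.000); ∞-norm = 4.400

4.400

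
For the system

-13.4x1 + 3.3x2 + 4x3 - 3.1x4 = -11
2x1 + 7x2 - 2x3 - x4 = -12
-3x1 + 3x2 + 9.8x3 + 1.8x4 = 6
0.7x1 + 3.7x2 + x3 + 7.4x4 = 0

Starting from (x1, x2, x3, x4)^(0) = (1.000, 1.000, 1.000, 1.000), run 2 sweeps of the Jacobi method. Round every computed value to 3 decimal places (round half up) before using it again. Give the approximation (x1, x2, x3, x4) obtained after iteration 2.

Iteration 1:
  x1 = (-11 - (3.3)·1.000 - (4)·1.000 - (-3.1)·1.000) / (-13.4) = 1.134
  x2 = (-12 - (2)·1.000 - (-2)·1.000 - (-1)·1.000) / (7) = -1.571
  x3 = (6 - (-3)·1.000 - (3)·1.000 - (1.8)·1.000) / (9.8) = 0.429
  x4 = (0 - (0.7)·1.000 - (3.7)·1.000 - (1)·1.000) / (7.4) = -0.730
Iteration 2:
  x1 = (-11 - (3.3)·-1.571 - (4)·0.429 - (-3.1)·-0.730) / (-13.4) = 0.731
  x2 = (-12 - (2)·1.134 - (-2)·0.429 - (-1)·-0.730) / (7) = -2.020
  x3 = (6 - (-3)·1.134 - (3)·-1.571 - (1.8)·-0.730) / (9.8) = 1.574
  x4 = (0 - (0.7)·1.134 - (3.7)·-1.571 - (1)·0.429) / (7.4) = 0.620

(0.731, -2.020, 1.574, 0.620)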